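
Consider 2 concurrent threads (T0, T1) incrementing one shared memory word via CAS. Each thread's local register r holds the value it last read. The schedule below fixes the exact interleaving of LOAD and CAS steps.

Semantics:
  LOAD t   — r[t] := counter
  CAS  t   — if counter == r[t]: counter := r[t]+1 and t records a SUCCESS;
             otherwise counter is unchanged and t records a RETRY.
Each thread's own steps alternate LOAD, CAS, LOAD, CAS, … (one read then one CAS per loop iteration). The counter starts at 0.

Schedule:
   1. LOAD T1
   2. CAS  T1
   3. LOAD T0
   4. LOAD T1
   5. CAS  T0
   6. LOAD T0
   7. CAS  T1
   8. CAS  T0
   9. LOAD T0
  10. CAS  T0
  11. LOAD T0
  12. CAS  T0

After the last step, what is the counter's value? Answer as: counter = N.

counter = 5

T1 LOAD — after: cnt=0, r=0 — load
T1 CAS — after: cnt=1, r=0 — ok
T0 LOAD — after: cnt=1, r=1 — load
T1 LOAD — after: cnt=1, r=1 — load
T0 CAS — after: cnt=2, r=1 — ok
T0 LOAD — after: cnt=2, r=2 — load
T1 CAS — after: cnt=2, r=1 — retry
T0 CAS — after: cnt=3, r=2 — ok
T0 LOAD — after: cnt=3, r=3 — load
T0 CAS — after: cnt=4, r=3 — ok
T0 LOAD — after: cnt=4, r=4 — load
T0 CAS — after: cnt=5, r=4 — ok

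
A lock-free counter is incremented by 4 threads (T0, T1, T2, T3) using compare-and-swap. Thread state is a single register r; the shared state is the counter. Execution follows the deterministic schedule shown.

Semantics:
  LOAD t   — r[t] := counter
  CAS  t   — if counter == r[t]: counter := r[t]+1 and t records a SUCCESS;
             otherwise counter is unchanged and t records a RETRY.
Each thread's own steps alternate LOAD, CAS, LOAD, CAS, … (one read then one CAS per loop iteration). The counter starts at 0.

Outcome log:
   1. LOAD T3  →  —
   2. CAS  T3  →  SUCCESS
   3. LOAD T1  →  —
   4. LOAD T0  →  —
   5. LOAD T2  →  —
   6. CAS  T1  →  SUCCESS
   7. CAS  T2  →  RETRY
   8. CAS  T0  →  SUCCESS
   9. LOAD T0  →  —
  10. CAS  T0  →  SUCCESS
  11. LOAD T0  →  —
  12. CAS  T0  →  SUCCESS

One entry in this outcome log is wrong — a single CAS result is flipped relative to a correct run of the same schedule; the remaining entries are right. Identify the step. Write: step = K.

Correct run:
#1 T3 reads 0
#2 T3 CAS(0→1) writes; counter now 1
#3 T1 reads 1
#4 T0 reads 1
#5 T2 reads 1
#6 T1 CAS(1→2) writes; counter now 2
#7 T2 CAS(1→2) fails; counter now 2
#8 T0 CAS(1→2) fails; counter now 2
#9 T0 reads 2
#10 T0 CAS(2→3) writes; counter now 3
#11 T0 reads 3
#12 T0 CAS(3→4) writes; counter now 4
Log disagrees first at step 8.

step = 8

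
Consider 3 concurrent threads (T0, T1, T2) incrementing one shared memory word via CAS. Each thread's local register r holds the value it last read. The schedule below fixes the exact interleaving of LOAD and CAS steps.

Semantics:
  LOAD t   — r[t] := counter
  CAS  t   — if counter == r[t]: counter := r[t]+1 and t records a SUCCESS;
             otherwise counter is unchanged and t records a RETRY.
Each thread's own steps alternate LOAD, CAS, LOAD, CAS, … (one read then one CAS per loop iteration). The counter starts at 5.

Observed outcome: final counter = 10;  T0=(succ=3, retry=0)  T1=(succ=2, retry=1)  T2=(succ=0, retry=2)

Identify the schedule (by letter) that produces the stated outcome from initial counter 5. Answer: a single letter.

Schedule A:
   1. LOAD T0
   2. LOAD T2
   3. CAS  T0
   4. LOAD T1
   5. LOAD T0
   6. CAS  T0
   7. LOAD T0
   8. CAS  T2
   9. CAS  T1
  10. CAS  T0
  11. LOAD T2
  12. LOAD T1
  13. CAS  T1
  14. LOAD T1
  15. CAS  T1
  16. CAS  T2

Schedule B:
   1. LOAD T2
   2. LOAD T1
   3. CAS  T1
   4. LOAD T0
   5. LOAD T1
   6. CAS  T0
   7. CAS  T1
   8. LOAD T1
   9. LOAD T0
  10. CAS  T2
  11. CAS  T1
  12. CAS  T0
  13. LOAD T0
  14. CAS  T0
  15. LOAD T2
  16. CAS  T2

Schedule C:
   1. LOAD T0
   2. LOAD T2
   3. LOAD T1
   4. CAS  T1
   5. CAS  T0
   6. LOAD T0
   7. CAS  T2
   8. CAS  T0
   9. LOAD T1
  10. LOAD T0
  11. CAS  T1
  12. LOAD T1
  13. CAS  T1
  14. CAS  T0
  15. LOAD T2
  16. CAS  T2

A

Run A:
T0 LOAD — after: cnt=5, r=5 — load
T2 LOAD — after: cnt=5, r=5 — load
T0 CAS — after: cnt=6, r=5 — ok
T1 LOAD — after: cnt=6, r=6 — load
T0 LOAD — after: cnt=6, r=6 — load
T0 CAS — after: cnt=7, r=6 — ok
T0 LOAD — after: cnt=7, r=7 — load
T2 CAS — after: cnt=7, r=5 — retry
T1 CAS — after: cnt=7, r=6 — retry
T0 CAS — after: cnt=8, r=7 — ok
T2 LOAD — after: cnt=8, r=8 — load
T1 LOAD — after: cnt=8, r=8 — load
T1 CAS — after: cnt=9, r=8 — ok
T1 LOAD — after: cnt=9, r=9 — load
T1 CAS — after: cnt=10, r=9 — ok
T2 CAS — after: cnt=10, r=8 — retry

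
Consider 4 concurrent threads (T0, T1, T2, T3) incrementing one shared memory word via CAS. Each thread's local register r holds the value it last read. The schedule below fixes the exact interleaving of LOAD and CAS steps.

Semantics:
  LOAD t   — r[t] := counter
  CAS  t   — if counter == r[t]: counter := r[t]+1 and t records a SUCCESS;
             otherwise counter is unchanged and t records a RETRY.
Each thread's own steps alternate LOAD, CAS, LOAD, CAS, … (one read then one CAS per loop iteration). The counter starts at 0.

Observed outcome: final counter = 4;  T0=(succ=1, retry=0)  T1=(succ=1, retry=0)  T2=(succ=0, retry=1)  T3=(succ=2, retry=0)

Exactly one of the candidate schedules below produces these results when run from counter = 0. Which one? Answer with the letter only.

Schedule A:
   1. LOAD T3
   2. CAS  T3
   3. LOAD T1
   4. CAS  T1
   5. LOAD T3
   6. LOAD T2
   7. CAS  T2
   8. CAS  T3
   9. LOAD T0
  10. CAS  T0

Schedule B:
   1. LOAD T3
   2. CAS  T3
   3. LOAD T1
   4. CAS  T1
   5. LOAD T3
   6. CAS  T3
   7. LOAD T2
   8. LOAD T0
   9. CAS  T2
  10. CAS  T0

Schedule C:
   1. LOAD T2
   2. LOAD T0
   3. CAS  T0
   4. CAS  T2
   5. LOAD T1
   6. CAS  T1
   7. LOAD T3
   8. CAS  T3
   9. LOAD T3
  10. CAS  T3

C

Tracing schedule C:
step 1: T2 LOAD ⇒ load; ctr=0 reg=0
step 2: T0 LOAD ⇒ load; ctr=0 reg=0
step 3: T0 CAS ⇒ ok; ctr=1 reg=0
step 4: T2 CAS ⇒ retry; ctr=1 reg=0
step 5: T1 LOAD ⇒ load; ctr=1 reg=1
step 6: T1 CAS ⇒ ok; ctr=2 reg=1
step 7: T3 LOAD ⇒ load; ctr=2 reg=2
step 8: T3 CAS ⇒ ok; ctr=3 reg=2
step 9: T3 LOAD ⇒ load; ctr=3 reg=3
step 10: T3 CAS ⇒ ok; ctr=4 reg=3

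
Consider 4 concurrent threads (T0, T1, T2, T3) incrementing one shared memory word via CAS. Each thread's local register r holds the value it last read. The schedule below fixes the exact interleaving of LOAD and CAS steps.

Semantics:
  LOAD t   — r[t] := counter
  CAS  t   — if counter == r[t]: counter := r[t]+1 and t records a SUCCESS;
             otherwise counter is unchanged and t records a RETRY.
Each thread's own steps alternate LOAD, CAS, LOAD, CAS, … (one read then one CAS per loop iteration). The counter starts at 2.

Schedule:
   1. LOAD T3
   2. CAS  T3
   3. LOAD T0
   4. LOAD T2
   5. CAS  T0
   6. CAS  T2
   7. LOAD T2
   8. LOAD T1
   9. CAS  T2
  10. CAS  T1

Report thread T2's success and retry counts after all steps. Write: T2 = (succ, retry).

step 1: T3 LOAD ⇒ load; ctr=2 reg=2
step 2: T3 CAS ⇒ ok; ctr=3 reg=2
step 3: T0 LOAD ⇒ load; ctr=3 reg=3
step 4: T2 LOAD ⇒ load; ctr=3 reg=3
step 5: T0 CAS ⇒ ok; ctr=4 reg=3
step 6: T2 CAS ⇒ retry; ctr=4 reg=3
step 7: T2 LOAD ⇒ load; ctr=4 reg=4
step 8: T1 LOAD ⇒ load; ctr=4 reg=4
step 9: T2 CAS ⇒ ok; ctr=5 reg=4
step 10: T1 CAS ⇒ retry; ctr=5 reg=4

T2 = (1, 1)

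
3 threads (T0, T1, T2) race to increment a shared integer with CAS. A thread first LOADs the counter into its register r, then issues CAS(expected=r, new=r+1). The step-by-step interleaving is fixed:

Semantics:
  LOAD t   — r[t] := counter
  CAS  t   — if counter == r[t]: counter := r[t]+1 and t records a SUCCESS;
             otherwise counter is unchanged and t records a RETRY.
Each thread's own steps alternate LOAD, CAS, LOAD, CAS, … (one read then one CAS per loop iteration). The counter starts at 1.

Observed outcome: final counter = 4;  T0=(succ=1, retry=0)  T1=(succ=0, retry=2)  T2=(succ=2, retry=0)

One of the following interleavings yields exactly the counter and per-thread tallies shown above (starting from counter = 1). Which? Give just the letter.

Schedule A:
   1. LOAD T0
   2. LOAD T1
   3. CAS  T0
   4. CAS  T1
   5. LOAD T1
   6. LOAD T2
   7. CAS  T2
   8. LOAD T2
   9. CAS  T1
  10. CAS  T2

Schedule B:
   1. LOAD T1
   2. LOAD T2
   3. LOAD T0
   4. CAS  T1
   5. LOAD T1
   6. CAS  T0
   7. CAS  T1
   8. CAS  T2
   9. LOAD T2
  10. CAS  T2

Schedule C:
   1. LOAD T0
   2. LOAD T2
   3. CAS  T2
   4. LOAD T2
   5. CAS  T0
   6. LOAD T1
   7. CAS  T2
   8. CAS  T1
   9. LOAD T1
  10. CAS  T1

A

Run A:
[1] T0.load  rd  (counter 1, T0.r 1)
[2] T1.load  rd  (counter 1, T1.r 1)
[3] T0.cas  hit  (counter 2, T0.r 1)
[4] T1.cas  miss  (counter 2, T1.r 1)
[5] T1.load  rd  (counter 2, T1.r 2)
[6] T2.load  rd  (counter 2, T2.r 2)
[7] T2.cas  hit  (counter 3, T2.r 2)
[8] T2.load  rd  (counter 3, T2.r 3)
[9] T1.cas  miss  (counter 3, T1.r 2)
[10] T2.cas  hit  (counter 4, T2.r 3)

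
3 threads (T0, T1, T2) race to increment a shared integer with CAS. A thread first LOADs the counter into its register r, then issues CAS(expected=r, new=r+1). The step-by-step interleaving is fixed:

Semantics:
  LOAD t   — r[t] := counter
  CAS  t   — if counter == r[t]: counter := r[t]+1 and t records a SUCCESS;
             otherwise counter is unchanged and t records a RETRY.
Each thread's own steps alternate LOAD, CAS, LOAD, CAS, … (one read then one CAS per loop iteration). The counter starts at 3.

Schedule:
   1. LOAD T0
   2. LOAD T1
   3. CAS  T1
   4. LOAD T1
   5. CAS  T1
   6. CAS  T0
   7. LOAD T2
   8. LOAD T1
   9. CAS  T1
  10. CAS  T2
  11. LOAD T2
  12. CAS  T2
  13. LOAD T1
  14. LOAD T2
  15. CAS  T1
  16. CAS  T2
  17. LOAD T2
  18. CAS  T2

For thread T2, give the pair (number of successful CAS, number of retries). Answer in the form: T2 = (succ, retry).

   1) LOAD T0:  M=3  r_T0=3
   2) LOAD T1:  M=3  r_T1=3
   3) CAS  T1:  M=4  r_T1=3 ✓
   4) LOAD T1:  M=4  r_T1=4
   5) CAS  T1:  M=5  r_T1=4 ✓
   6) CAS  T0:  M=5  r_T0=3 ✗
   7) LOAD T2:  M=5  r_T2=5
   8) LOAD T1:  M=5  r_T1=5
   9) CAS  T1:  M=6  r_T1=5 ✓
  10) CAS  T2:  M=6  r_T2=5 ✗
  11) LOAD T2:  M=6  r_T2=6
  12) CAS  T2:  M=7  r_T2=6 ✓
  13) LOAD T1:  M=7  r_T1=7
  14) LOAD T2:  M=7  r_T2=7
  15) CAS  T1:  M=8  r_T1=7 ✓
  16) CAS  T2:  M=8  r_T2=7 ✗
  17) LOAD T2:  M=8  r_T2=8
  18) CAS  T2:  M=9  r_T2=8 ✓

T2 = (2, 2)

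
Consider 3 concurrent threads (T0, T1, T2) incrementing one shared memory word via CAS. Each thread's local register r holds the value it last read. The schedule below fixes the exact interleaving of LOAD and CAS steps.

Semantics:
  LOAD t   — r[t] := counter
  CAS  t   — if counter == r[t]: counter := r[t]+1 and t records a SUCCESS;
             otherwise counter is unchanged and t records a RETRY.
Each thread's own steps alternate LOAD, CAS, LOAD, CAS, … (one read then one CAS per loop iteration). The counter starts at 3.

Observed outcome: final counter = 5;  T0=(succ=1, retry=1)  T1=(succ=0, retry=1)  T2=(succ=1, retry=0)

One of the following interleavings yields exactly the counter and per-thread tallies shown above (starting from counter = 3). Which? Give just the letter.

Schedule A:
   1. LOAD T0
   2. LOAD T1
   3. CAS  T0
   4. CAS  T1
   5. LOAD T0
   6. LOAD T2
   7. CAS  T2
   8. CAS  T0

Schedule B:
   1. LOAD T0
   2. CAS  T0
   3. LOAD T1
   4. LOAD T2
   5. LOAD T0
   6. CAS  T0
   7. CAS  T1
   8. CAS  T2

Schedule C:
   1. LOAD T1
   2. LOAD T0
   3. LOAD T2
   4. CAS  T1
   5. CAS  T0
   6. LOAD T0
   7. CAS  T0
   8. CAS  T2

Simulating candidate A:
1. LOAD T0 → mem=3 r[T0]=3 [LOAD]
2. LOAD T1 → mem=3 r[T1]=3 [LOAD]
3. CAS T0 → mem=4 r[T0]=3 [OK]
4. CAS T1 → mem=4 r[T1]=3 [RETRY]
5. LOAD T0 → mem=4 r[T0]=4 [LOAD]
6. LOAD T2 → mem=4 r[T2]=4 [LOAD]
7. CAS T2 → mem=5 r[T2]=4 [OK]
8. CAS T0 → mem=5 r[T0]=4 [RETRY]

A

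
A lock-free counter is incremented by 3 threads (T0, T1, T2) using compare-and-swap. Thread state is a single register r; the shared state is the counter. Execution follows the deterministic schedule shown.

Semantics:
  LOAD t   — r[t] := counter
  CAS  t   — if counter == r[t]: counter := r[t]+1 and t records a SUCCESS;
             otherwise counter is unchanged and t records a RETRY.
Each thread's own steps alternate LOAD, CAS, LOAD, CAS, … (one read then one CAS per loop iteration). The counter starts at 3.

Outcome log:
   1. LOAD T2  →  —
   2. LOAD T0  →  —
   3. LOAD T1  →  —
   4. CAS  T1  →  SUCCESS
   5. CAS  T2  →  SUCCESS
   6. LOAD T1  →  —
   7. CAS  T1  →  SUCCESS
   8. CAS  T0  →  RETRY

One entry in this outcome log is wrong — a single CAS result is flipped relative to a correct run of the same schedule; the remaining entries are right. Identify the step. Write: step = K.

step = 5

Reference trace:
1. LOAD T2 → mem=3 r[T2]=3 [LOAD]
2. LOAD T0 → mem=3 r[T0]=3 [LOAD]
3. LOAD T1 → mem=3 r[T1]=3 [LOAD]
4. CAS T1 → mem=4 r[T1]=3 [OK]
5. CAS T2 → mem=4 r[T2]=3 [RETRY]
6. LOAD T1 → mem=4 r[T1]=4 [LOAD]
7. CAS T1 → mem=5 r[T1]=4 [OK]
8. CAS T0 → mem=5 r[T0]=3 [RETRY]
Mismatch at 5.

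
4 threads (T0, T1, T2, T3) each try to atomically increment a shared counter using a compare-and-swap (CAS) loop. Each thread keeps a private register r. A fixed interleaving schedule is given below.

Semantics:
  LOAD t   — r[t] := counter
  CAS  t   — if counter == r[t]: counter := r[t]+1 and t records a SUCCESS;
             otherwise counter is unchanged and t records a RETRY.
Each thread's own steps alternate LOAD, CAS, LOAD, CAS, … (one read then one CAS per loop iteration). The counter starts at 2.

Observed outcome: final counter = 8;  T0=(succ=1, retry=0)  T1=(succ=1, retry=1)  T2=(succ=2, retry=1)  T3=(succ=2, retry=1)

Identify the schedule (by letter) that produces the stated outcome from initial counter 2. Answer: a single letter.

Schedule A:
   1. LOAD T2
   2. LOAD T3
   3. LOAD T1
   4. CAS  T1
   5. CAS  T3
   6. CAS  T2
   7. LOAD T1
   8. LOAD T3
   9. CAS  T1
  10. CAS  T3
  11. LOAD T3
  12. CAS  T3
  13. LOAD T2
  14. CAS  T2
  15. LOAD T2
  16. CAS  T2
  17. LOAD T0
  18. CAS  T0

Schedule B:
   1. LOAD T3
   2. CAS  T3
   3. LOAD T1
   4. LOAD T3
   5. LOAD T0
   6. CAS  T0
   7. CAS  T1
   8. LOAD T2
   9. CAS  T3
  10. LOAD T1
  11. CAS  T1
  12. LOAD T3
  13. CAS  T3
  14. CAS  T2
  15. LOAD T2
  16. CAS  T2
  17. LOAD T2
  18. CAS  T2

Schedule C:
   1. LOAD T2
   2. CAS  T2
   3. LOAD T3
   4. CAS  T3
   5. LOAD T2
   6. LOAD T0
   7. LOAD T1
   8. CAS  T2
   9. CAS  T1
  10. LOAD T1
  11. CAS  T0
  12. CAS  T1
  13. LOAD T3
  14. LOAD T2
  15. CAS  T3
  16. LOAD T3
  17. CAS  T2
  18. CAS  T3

Simulating candidate B:
T3 LOAD — after: cnt=2, r=2 — load
T3 CAS — after: cnt=3, r=2 — ok
T1 LOAD — after: cnt=3, r=3 — load
T3 LOAD — after: cnt=3, r=3 — load
T0 LOAD — after: cnt=3, r=3 — load
T0 CAS — after: cnt=4, r=3 — ok
T1 CAS — after: cnt=4, r=3 — retry
T2 LOAD — after: cnt=4, r=4 — load
T3 CAS — after: cnt=4, r=3 — retry
T1 LOAD — after: cnt=4, r=4 — load
T1 CAS — after: cnt=5, r=4 — ok
T3 LOAD — after: cnt=5, r=5 — load
T3 CAS — after: cnt=6, r=5 — ok
T2 CAS — after: cnt=6, r=4 — retry
T2 LOAD — after: cnt=6, r=6 — load
T2 CAS — after: cnt=7, r=6 — ok
T2 LOAD — after: cnt=7, r=7 — load
T2 CAS — after: cnt=8, r=7 — ok

B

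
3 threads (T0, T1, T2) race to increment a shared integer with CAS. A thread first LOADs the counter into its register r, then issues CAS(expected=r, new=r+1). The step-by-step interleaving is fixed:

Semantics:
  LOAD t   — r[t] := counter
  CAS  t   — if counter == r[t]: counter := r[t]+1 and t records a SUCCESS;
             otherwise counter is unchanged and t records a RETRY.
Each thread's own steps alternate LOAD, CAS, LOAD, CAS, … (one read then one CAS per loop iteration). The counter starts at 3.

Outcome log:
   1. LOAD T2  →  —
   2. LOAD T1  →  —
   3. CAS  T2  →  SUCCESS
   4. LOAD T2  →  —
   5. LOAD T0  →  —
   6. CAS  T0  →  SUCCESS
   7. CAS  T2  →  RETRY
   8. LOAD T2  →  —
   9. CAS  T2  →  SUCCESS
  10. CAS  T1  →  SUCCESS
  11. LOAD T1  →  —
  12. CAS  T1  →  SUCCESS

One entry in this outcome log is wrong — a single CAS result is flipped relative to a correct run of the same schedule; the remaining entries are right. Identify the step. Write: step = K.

step = 10

Re-executing:
1. LOAD T2 → mem=3 r[T2]=3 [LOAD]
2. LOAD T1 → mem=3 r[T1]=3 [LOAD]
3. CAS T2 → mem=4 r[T2]=3 [OK]
4. LOAD T2 → mem=4 r[T2]=4 [LOAD]
5. LOAD T0 → mem=4 r[T0]=4 [LOAD]
6. CAS T0 → mem=5 r[T0]=4 [OK]
7. CAS T2 → mem=5 r[T2]=4 [RETRY]
8. LOAD T2 → mem=5 r[T2]=5 [LOAD]
9. CAS T2 → mem=6 r[T2]=5 [OK]
10. CAS T1 → mem=6 r[T1]=3 [RETRY]
11. LOAD T1 → mem=6 r[T1]=6 [LOAD]
12. CAS T1 → mem=7 r[T1]=6 [OK]
Flip is step 10.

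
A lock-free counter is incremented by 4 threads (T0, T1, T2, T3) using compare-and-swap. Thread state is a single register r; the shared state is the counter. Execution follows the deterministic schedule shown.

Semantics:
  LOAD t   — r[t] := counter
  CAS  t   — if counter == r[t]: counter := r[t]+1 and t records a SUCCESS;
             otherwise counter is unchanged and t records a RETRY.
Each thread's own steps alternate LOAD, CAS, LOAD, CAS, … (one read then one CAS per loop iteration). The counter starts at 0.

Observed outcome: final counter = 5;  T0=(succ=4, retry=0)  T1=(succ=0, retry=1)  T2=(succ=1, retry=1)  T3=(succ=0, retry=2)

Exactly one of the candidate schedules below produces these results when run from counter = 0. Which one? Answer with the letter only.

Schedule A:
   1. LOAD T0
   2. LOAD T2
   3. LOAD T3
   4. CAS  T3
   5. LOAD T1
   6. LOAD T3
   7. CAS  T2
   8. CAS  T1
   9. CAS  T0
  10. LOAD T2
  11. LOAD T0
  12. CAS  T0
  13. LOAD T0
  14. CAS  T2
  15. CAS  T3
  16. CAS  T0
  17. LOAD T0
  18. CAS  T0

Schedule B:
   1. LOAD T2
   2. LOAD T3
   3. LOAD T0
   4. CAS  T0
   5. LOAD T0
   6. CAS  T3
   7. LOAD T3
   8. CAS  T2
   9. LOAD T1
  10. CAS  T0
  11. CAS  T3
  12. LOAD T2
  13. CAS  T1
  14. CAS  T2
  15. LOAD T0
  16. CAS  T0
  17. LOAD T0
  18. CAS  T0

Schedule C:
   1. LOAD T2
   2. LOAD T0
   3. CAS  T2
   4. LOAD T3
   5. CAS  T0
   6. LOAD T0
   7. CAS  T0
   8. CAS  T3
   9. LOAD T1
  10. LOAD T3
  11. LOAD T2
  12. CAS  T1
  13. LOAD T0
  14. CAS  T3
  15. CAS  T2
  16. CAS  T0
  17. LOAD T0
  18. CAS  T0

B

Simulating candidate B:
   1) LOAD T2:  M=0  r_T2=0
   2) LOAD T3:  M=0  r_T3=0
   3) LOAD T0:  M=0  r_T0=0
   4) CAS  T0:  M=1  r_T0=0 ✓
   5) LOAD T0:  M=1  r_T0=1
   6) CAS  T3:  M=1  r_T3=0 ✗
   7) LOAD T3:  M=1  r_T3=1
   8) CAS  T2:  M=1  r_T2=0 ✗
   9) LOAD T1:  M=1  r_T1=1
  10) CAS  T0:  M=2  r_T0=1 ✓
  11) CAS  T3:  M=2  r_T3=1 ✗
  12) LOAD T2:  M=2  r_T2=2
  13) CAS  T1:  M=2  r_T1=1 ✗
  14) CAS  T2:  M=3  r_T2=2 ✓
  15) LOAD T0:  M=3  r_T0=3
  16) CAS  T0:  M=4  r_T0=3 ✓
  17) LOAD T0:  M=4  r_T0=4
  18) CAS  T0:  M=5  r_T0=4 ✓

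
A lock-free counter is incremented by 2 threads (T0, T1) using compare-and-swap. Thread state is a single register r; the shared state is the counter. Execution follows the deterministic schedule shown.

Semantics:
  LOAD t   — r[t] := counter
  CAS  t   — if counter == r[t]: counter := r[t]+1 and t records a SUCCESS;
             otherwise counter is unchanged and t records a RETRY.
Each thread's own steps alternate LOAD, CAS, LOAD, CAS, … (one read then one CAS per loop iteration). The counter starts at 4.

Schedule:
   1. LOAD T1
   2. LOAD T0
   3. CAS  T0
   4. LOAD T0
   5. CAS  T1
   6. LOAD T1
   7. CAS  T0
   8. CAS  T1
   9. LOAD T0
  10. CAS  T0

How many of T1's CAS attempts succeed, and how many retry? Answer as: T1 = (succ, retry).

T1 = (0, 2)

1. LOAD T1 → mem=4 r[T1]=4 [LOAD]
2. LOAD T0 → mem=4 r[T0]=4 [LOAD]
3. CAS T0 → mem=5 r[T0]=4 [OK]
4. LOAD T0 → mem=5 r[T0]=5 [LOAD]
5. CAS T1 → mem=5 r[T1]=4 [RETRY]
6. LOAD T1 → mem=5 r[T1]=5 [LOAD]
7. CAS T0 → mem=6 r[T0]=5 [OK]
8. CAS T1 → mem=6 r[T1]=5 [RETRY]
9. LOAD T0 → mem=6 r[T0]=6 [LOAD]
10. CAS T0 → mem=7 r[T0]=6 [OK]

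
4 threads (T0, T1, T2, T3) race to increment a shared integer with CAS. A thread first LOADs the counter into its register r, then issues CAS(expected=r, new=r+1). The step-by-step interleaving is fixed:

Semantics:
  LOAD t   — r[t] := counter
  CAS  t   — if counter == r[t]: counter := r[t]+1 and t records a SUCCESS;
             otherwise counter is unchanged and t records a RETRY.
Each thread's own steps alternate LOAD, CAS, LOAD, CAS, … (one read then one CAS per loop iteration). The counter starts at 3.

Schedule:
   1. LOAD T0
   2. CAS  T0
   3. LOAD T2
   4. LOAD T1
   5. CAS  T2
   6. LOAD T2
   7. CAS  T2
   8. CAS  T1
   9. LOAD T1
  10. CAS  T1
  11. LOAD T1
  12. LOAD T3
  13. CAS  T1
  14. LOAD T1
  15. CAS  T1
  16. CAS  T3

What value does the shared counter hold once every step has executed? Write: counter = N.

T0 LOAD — after: cnt=3, r=3 — load
T0 CAS — after: cnt=4, r=3 — ok
T2 LOAD — after: cnt=4, r=4 — load
T1 LOAD — after: cnt=4, r=4 — load
T2 CAS — after: cnt=5, r=4 — ok
T2 LOAD — after: cnt=5, r=5 — load
T2 CAS — after: cnt=6, r=5 — ok
T1 CAS — after: cnt=6, r=4 — retry
T1 LOAD — after: cnt=6, r=6 — load
T1 CAS — after: cnt=7, r=6 — ok
T1 LOAD — after: cnt=7, r=7 — load
T3 LOAD — after: cnt=7, r=7 — load
T1 CAS — after: cnt=8, r=7 — ok
T1 LOAD — after: cnt=8, r=8 — load
T1 CAS — after: cnt=9, r=8 — ok
T3 CAS — after: cnt=9, r=7 — retry

counter = 9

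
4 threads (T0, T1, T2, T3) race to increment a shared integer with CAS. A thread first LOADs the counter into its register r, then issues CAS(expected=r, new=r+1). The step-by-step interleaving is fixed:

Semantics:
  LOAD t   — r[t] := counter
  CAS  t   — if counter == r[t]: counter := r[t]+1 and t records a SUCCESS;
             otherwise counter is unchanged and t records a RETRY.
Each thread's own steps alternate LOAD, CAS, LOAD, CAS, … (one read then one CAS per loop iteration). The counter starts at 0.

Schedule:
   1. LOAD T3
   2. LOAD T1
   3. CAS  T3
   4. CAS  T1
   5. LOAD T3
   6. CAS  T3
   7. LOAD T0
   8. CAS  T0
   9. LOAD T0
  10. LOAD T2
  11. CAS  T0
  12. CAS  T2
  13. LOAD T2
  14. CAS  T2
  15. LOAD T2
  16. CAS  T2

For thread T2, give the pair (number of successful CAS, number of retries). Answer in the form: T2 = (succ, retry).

T2 = (2, 1)

T3 LOAD — after: cnt=0, r=0 — load
T1 LOAD — after: cnt=0, r=0 — load
T3 CAS — after: cnt=1, r=0 — ok
T1 CAS — after: cnt=1, r=0 — retry
T3 LOAD — after: cnt=1, r=1 — load
T3 CAS — after: cnt=2, r=1 — ok
T0 LOAD — after: cnt=2, r=2 — load
T0 CAS — after: cnt=3, r=2 — ok
T0 LOAD — after: cnt=3, r=3 — load
T2 LOAD — after: cnt=3, r=3 — load
T0 CAS — after: cnt=4, r=3 — ok
T2 CAS — after: cnt=4, r=3 — retry
T2 LOAD — after: cnt=4, r=4 — load
T2 CAS — after: cnt=5, r=4 — ok
T2 LOAD — after: cnt=5, r=5 — load
T2 CAS — after: cnt=6, r=5 — ok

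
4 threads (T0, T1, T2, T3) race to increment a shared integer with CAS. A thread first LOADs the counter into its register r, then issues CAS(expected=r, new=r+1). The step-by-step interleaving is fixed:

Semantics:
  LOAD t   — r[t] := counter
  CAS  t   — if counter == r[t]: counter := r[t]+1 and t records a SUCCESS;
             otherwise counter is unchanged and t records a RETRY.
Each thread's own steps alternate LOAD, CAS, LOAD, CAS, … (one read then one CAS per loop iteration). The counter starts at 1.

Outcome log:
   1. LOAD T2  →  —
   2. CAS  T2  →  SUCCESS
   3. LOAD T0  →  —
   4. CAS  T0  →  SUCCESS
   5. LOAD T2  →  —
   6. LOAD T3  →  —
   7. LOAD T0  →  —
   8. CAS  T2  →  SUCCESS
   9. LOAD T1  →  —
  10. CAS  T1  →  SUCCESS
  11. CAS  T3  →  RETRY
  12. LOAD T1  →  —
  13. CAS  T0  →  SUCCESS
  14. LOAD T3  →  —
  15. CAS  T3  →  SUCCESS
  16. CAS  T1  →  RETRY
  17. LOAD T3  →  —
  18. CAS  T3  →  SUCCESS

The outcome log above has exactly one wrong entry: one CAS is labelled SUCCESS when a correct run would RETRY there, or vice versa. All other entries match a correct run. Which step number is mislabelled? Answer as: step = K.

step = 13

Correct run:
[1] T2.load  rd  (counter 1, T2.r 1)
[2] T2.cas  hit  (counter 2, T2.r 1)
[3] T0.load  rd  (counter 2, T0.r 2)
[4] T0.cas  hit  (counter 3, T0.r 2)
[5] T2.load  rd  (counter 3, T2.r 3)
[6] T3.load  rd  (counter 3, T3.r 3)
[7] T0.load  rd  (counter 3, T0.r 3)
[8] T2.cas  hit  (counter 4, T2.r 3)
[9] T1.load  rd  (counter 4, T1.r 4)
[10] T1.cas  hit  (counter 5, T1.r 4)
[11] T3.cas  miss  (counter 5, T3.r 3)
[12] T1.load  rd  (counter 5, T1.r 5)
[13] T0.cas  miss  (counter 5, T0.r 3)
[14] T3.load  rd  (counter 5, T3.r 5)
[15] T3.cas  hit  (counter 6, T3.r 5)
[16] T1.cas  miss  (counter 6, T1.r 5)
[17] T3.load  rd  (counter 6, T3.r 6)
[18] T3.cas  hit  (counter 7, T3.r 6)
Flip is step 13.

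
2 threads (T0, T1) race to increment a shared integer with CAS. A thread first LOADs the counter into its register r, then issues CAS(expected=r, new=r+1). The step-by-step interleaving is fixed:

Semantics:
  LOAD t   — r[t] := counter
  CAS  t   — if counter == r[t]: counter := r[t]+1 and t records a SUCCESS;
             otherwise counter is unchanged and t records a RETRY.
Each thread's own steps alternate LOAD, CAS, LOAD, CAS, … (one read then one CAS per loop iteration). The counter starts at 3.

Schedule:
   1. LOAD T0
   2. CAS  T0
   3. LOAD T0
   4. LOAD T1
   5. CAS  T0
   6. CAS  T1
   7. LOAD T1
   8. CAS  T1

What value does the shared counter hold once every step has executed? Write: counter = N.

counter = 6

   1) LOAD T0:  M=3  r_T0=3
   2) CAS  T0:  M=4  r_T0=3 ✓
   3) LOAD T0:  M=4  r_T0=4
   4) LOAD T1:  M=4  r_T1=4
   5) CAS  T0:  M=5  r_T0=4 ✓
   6) CAS  T1:  M=5  r_T1=4 ✗
   7) LOAD T1:  M=5  r_T1=5
   8) CAS  T1:  M=6  r_T1=5 ✓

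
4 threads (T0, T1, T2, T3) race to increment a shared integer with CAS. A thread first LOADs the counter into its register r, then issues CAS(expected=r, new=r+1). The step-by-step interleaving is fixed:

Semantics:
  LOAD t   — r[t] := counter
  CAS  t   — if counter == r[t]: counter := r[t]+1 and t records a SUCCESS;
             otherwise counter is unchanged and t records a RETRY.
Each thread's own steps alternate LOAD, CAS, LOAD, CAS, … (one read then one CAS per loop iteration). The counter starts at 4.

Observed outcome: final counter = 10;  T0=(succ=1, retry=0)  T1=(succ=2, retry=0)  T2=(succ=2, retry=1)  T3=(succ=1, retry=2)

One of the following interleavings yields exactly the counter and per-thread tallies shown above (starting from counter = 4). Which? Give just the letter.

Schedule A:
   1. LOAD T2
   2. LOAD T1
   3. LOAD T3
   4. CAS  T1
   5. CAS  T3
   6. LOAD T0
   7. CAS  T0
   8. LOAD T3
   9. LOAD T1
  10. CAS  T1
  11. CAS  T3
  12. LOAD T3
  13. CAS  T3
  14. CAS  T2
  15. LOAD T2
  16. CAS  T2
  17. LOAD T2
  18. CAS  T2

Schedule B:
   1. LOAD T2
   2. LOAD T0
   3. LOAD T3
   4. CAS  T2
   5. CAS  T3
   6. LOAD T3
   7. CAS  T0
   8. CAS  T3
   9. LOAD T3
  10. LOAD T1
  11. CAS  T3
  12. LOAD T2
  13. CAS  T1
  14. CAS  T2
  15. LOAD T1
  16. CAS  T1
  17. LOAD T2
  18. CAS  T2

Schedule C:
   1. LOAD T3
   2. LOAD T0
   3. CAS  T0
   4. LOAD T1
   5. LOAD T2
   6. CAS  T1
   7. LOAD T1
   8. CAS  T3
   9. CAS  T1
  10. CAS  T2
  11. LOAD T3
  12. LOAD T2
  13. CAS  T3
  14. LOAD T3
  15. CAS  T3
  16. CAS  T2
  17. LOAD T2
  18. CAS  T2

Tracing schedule A:
T2 LOAD — after: cnt=4, r=4 — load
T1 LOAD — after: cnt=4, r=4 — load
T3 LOAD — after: cnt=4, r=4 — load
T1 CAS — after: cnt=5, r=4 — ok
T3 CAS — after: cnt=5, r=4 — retry
T0 LOAD — after: cnt=5, r=5 — load
T0 CAS — after: cnt=6, r=5 — ok
T3 LOAD — after: cnt=6, r=6 — load
T1 LOAD — after: cnt=6, r=6 — load
T1 CAS — after: cnt=7, r=6 — ok
T3 CAS — after: cnt=7, r=6 — retry
T3 LOAD — after: cnt=7, r=7 — load
T3 CAS — after: cnt=8, r=7 — ok
T2 CAS — after: cnt=8, r=4 — retry
T2 LOAD — after: cnt=8, r=8 — load
T2 CAS — after: cnt=9, r=8 — ok
T2 LOAD — after: cnt=9, r=9 — load
T2 CAS — after: cnt=10, r=9 — ok

A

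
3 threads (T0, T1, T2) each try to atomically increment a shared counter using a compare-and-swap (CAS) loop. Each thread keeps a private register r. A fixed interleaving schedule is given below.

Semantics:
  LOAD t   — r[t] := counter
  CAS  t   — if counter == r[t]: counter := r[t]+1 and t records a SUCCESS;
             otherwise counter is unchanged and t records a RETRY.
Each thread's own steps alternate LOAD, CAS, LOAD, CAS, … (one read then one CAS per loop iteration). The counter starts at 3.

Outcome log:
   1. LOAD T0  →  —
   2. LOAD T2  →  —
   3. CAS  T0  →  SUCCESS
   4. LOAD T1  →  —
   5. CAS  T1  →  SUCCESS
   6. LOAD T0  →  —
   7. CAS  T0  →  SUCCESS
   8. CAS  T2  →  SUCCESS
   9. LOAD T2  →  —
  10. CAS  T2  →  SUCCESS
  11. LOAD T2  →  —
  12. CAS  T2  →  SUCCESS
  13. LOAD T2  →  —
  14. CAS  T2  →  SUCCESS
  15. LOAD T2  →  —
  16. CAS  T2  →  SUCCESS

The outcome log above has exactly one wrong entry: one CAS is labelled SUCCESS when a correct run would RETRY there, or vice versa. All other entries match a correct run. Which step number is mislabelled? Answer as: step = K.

Reference trace:
[1] T0.load  rd  (counter 3, T0.r 3)
[2] T2.load  rd  (counter 3, T2.r 3)
[3] T0.cas  hit  (counter 4, T0.r 3)
[4] T1.load  rd  (counter 4, T1.r 4)
[5] T1.cas  hit  (counter 5, T1.r 4)
[6] T0.load  rd  (counter 5, T0.r 5)
[7] T0.cas  hit  (counter 6, T0.r 5)
[8] T2.cas  miss  (counter 6, T2.r 3)
[9] T2.load  rd  (counter 6, T2.r 6)
[10] T2.cas  hit  (counter 7, T2.r 6)
[11] T2.load  rd  (counter 7, T2.r 7)
[12] T2.cas  hit  (counter 8, T2.r 7)
[13] T2.load  rd  (counter 8, T2.r 8)
[14] T2.cas  hit  (counter 9, T2.r 8)
[15] T2.load  rd  (counter 9, T2.r 9)
[16] T2.cas  hit  (counter 10, T2.r 9)
Mismatch at 8.

step = 8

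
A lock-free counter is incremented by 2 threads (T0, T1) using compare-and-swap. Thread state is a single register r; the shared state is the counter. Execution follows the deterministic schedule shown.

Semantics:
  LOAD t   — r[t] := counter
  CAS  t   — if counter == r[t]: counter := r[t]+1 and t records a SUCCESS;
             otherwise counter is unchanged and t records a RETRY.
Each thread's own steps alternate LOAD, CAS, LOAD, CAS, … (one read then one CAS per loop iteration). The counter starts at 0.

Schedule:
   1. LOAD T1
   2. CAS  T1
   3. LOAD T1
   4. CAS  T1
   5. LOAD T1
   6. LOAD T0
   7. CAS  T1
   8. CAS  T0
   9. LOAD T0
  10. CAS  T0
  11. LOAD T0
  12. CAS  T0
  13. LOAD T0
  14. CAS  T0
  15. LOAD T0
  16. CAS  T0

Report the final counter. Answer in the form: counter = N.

counter = 7

[1] T1.load  rd  (counter 0, T1.r 0)
[2] T1.cas  hit  (counter 1, T1.r 0)
[3] T1.load  rd  (counter 1, T1.r 1)
[4] T1.cas  hit  (counter 2, T1.r 1)
[5] T1.load  rd  (counter 2, T1.r 2)
[6] T0.load  rd  (counter 2, T0.r 2)
[7] T1.cas  hit  (counter 3, T1.r 2)
[8] T0.cas  miss  (counter 3, T0.r 2)
[9] T0.load  rd  (counter 3, T0.r 3)
[10] T0.cas  hit  (counter 4, T0.r 3)
[11] T0.load  rd  (counter 4, T0.r 4)
[12] T0.cas  hit  (counter 5, T0.r 4)
[13] T0.load  rd  (counter 5, T0.r 5)
[14] T0.cas  hit  (counter 6, T0.r 5)
[15] T0.load  rd  (counter 6, T0.r 6)
[16] T0.cas  hit  (counter 7, T0.r 6)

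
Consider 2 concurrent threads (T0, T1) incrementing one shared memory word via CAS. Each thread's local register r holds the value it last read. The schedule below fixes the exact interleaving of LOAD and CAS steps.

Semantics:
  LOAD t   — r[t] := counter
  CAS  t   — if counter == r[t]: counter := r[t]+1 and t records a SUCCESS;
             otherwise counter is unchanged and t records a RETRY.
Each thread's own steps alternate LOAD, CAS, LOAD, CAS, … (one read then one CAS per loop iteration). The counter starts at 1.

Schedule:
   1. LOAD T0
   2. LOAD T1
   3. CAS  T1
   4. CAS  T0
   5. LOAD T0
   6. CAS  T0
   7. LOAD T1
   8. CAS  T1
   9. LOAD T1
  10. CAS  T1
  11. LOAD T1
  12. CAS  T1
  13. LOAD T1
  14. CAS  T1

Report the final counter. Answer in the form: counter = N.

counter = 7

   1) LOAD T0:  M=1  r_T0=1
   2) LOAD T1:  M=1  r_T1=1
   3) CAS  T1:  M=2  r_T1=1 ✓
   4) CAS  T0:  M=2  r_T0=1 ✗
   5) LOAD T0:  M=2  r_T0=2
   6) CAS  T0:  M=3  r_T0=2 ✓
   7) LOAD T1:  M=3  r_T1=3
   8) CAS  T1:  M=4  r_T1=3 ✓
   9) LOAD T1:  M=4  r_T1=4
  10) CAS  T1:  M=5  r_T1=4 ✓
  11) LOAD T1:  M=5  r_T1=5
  12) CAS  T1:  M=6  r_T1=5 ✓
  13) LOAD T1:  M=6  r_T1=6
  14) CAS  T1:  M=7  r_T1=6 ✓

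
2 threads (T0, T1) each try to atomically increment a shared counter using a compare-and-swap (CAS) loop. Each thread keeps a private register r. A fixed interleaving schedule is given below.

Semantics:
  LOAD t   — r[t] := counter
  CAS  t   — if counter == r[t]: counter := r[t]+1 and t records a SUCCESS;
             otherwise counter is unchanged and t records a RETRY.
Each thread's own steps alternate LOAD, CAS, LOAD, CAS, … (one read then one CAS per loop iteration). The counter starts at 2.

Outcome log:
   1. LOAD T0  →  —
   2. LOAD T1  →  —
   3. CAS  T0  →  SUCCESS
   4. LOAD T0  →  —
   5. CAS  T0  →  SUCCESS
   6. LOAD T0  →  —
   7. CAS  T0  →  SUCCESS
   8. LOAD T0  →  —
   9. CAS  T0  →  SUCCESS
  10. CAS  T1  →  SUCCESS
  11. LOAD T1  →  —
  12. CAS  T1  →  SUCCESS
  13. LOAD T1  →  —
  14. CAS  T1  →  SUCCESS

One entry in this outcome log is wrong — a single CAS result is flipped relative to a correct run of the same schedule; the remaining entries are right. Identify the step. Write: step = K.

Reference trace:
1. LOAD T0 → mem=2 r[T0]=2 [LOAD]
2. LOAD T1 → mem=2 r[T1]=2 [LOAD]
3. CAS T0 → mem=3 r[T0]=2 [OK]
4. LOAD T0 → mem=3 r[T0]=3 [LOAD]
5. CAS T0 → mem=4 r[T0]=3 [OK]
6. LOAD T0 → mem=4 r[T0]=4 [LOAD]
7. CAS T0 → mem=5 r[T0]=4 [OK]
8. LOAD T0 → mem=5 r[T0]=5 [LOAD]
9. CAS T0 → mem=6 r[T0]=5 [OK]
10. CAS T1 → mem=6 r[T1]=2 [RETRY]
11. LOAD T1 → mem=6 r[T1]=6 [LOAD]
12. CAS T1 → mem=7 r[T1]=6 [OK]
13. LOAD T1 → mem=7 r[T1]=7 [LOAD]
14. CAS T1 → mem=8 r[T1]=7 [OK]
Mismatch at 10.

step = 10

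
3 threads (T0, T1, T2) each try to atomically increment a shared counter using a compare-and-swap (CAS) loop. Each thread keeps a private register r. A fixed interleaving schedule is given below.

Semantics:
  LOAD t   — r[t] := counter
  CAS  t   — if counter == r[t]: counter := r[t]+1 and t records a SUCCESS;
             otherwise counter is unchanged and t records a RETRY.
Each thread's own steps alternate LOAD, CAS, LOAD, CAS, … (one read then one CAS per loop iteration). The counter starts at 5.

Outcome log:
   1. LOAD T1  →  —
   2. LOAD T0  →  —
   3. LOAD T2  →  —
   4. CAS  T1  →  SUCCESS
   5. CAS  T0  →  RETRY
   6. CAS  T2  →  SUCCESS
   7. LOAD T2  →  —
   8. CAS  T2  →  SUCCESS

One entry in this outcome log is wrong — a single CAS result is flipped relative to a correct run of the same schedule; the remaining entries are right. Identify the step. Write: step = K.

Reference trace:
1. LOAD T1 → mem=5 r[T1]=5 [LOAD]
2. LOAD T0 → mem=5 r[T0]=5 [LOAD]
3. LOAD T2 → mem=5 r[T2]=5 [LOAD]
4. CAS T1 → mem=6 r[T1]=5 [OK]
5. CAS T0 → mem=6 r[T0]=5 [RETRY]
6. CAS T2 → mem=6 r[T2]=5 [RETRY]
7. LOAD T2 → mem=6 r[T2]=6 [LOAD]
8. CAS T2 → mem=7 r[T2]=6 [OK]
Mismatch at 6.

step = 6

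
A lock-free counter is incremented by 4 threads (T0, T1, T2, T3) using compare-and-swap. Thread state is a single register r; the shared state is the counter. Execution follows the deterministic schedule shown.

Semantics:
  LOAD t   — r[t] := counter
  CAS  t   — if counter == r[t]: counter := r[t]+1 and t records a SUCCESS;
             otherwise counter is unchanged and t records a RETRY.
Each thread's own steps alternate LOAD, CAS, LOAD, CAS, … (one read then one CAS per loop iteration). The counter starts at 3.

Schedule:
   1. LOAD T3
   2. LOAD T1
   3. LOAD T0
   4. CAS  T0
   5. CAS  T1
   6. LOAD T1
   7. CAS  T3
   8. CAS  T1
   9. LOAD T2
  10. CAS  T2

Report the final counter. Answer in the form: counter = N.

1. LOAD T3 → mem=3 r[T3]=3 [LOAD]
2. LOAD T1 → mem=3 r[T1]=3 [LOAD]
3. LOAD T0 → mem=3 r[T0]=3 [LOAD]
4. CAS T0 → mem=4 r[T0]=3 [OK]
5. CAS T1 → mem=4 r[T1]=3 [RETRY]
6. LOAD T1 → mem=4 r[T1]=4 [LOAD]
7. CAS T3 → mem=4 r[T3]=3 [RETRY]
8. CAS T1 → mem=5 r[T1]=4 [OK]
9. LOAD T2 → mem=5 r[T2]=5 [LOAD]
10. CAS T2 → mem=6 r[T2]=5 [OK]

counter = 6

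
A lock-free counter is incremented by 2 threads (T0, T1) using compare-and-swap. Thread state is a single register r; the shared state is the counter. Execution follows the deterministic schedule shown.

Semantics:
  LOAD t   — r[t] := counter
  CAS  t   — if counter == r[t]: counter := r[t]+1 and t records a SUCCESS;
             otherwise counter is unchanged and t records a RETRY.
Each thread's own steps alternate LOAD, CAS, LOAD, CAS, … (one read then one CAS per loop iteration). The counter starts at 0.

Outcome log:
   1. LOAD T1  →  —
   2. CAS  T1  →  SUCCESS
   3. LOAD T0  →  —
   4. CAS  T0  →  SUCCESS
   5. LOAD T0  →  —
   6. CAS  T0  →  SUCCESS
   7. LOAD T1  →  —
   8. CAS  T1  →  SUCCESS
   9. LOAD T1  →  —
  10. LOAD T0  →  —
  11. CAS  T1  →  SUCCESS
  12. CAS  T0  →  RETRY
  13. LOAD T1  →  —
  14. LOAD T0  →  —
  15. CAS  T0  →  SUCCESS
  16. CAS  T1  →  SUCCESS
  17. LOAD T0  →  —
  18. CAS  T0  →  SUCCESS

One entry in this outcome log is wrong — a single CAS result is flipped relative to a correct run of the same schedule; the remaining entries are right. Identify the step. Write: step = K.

Re-executing:
[1] T1.load  rd  (counter 0, T1.r 0)
[2] T1.cas  hit  (counter 1, T1.r 0)
[3] T0.load  rd  (counter 1, T0.r 1)
[4] T0.cas  hit  (counter 2, T0.r 1)
[5] T0.load  rd  (counter 2, T0.r 2)
[6] T0.cas  hit  (counter 3, T0.r 2)
[7] T1.load  rd  (counter 3, T1.r 3)
[8] T1.cas  hit  (counter 4, T1.r 3)
[9] T1.load  rd  (counter 4, T1.r 4)
[10] T0.load  rd  (counter 4, T0.r 4)
[11] T1.cas  hit  (counter 5, T1.r 4)
[12] T0.cas  miss  (counter 5, T0.r 4)
[13] T1.load  rd  (counter 5, T1.r 5)
[14] T0.load  rd  (counter 5, T0.r 5)
[15] T0.cas  hit  (counter 6, T0.r 5)
[16] T1.cas  miss  (counter 6, T1.r 5)
[17] T0.load  rd  (counter 6, T0.r 6)
[18] T0.cas  hit  (counter 7, T0.r 6)
Mismatch at 16.

step = 16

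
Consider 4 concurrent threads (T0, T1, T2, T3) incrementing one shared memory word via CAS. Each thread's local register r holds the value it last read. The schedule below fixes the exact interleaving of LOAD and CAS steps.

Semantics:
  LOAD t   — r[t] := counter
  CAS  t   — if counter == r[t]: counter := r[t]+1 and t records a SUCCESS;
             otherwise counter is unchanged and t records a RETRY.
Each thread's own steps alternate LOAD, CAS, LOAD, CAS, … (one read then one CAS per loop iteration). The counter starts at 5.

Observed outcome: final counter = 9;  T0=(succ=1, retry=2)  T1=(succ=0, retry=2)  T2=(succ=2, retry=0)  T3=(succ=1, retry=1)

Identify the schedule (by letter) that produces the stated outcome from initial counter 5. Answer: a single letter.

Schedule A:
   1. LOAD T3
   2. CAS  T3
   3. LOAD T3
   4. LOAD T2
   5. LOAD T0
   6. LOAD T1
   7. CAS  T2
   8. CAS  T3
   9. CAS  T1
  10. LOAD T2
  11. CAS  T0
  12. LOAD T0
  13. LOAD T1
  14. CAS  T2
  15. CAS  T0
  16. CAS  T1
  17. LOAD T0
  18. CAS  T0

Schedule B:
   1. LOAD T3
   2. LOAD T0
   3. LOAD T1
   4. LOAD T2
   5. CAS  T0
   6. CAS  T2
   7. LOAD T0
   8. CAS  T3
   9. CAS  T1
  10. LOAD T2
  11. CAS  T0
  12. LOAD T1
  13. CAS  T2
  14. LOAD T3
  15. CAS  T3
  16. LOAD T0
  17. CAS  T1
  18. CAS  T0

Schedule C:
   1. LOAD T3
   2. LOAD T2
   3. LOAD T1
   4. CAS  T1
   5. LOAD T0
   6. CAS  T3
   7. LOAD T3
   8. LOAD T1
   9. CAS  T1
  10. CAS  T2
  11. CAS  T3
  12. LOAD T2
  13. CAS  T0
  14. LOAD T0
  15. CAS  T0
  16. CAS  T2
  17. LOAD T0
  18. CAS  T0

A

Simulating candidate A:
   1) LOAD T3:  M=5  r_T3=5
   2) CAS  T3:  M=6  r_T3=5 ✓
   3) LOAD T3:  M=6  r_T3=6
   4) LOAD T2:  M=6  r_T2=6
   5) LOAD T0:  M=6  r_T0=6
   6) LOAD T1:  M=6  r_T1=6
   7) CAS  T2:  M=7  r_T2=6 ✓
   8) CAS  T3:  M=7  r_T3=6 ✗
   9) CAS  T1:  M=7  r_T1=6 ✗
  10) LOAD T2:  M=7  r_T2=7
  11) CAS  T0:  M=7  r_T0=6 ✗
  12) LOAD T0:  M=7  r_T0=7
  13) LOAD T1:  M=7  r_T1=7
  14) CAS  T2:  M=8  r_T2=7 ✓
  15) CAS  T0:  M=8  r_T0=7 ✗
  16) CAS  T1:  M=8  r_T1=7 ✗
  17) LOAD T0:  M=8  r_T0=8
  18) CAS  T0:  M=9  r_T0=8 ✓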